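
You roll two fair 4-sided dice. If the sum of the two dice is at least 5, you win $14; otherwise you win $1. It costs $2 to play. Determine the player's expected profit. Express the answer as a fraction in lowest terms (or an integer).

E[payout] = (3/8)·1 + (5/8)·14 = 73/8
Expected profit = 73/8 − 2 = 57/8

57/8 dollars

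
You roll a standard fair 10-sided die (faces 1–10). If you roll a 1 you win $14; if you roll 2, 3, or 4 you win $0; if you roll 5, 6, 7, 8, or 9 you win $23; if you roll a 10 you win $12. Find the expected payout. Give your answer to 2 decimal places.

$14.10

E[payout] = (3/10)·0 + (1/10)·12 + (1/10)·14 + (1/2)·23 = 141/10
≈ $14.10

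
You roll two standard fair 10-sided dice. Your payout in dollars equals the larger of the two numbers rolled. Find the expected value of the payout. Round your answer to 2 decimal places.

$7.15

Distribution of the larger of the two numbers rolled: 1 w.p. 1/100, 2 w.p. 3/100, 3 w.p. 1/20, 4 w.p. 7/100, 5 w.p. 9/100, 6 w.p. 11/100, …
E[payout] = (1/100)·1 + (3/100)·2 + (1/20)·3 + (7/100)·4 + (9/100)·5 + (11/100)·6 + (13/100)·7 + (3/20)·8 + (17/100)·9 + (19/100)·10 = 143/20
≈ $7.15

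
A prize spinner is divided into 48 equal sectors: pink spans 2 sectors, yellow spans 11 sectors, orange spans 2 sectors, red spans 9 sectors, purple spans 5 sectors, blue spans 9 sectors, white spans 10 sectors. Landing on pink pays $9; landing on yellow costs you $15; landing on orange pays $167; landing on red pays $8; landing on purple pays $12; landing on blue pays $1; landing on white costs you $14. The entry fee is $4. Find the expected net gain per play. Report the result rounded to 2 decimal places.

-$0.08

E[payout] = (2/48)·9 + (11/48)·(-15) + (2/48)·167 + (9/48)·8 + (5/48)·12 + (9/48)·1 + (10/48)·(-14) = 47/12
Expected profit = 47/12 − 4 = -1/12 ≈ -$0.08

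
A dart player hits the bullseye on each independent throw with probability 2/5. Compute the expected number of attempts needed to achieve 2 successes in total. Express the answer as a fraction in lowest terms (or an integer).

5

By linearity (sum of 2 independent geometric waits), E[trials] = 2/p = 2/(2/5) = 5.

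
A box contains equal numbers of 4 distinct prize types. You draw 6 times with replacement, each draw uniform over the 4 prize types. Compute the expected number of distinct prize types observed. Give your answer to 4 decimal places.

Let Xⱼ=1 if type j appears at least once. P(Xⱼ=1) = 1 − ((4−1)/4)^6 = 3367/4096.
E[#distinct] = 4·3367/4096 = 3367/1024.
≈ 3.2881

3.2881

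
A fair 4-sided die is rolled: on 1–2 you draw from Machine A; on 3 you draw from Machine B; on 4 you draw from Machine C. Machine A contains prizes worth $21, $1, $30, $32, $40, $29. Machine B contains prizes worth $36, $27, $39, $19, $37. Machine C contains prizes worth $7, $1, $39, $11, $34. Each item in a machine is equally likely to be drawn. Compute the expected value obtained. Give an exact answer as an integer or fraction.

E[X | Machine A] = (21 + 1 + 30 + 32 + 40 + 29)/6 = 51/2
E[X | Machine B] = (36 + 27 + 39 + 19 + 37)/5 = 158/5
E[X | Machine C] = (7 + 1 + 39 + 11 + 34)/5 = 92/5
E[X] = (1/2)·51/2 + (1/4)·158/5 + (1/4)·92/5 = 101/4

101/4 dollars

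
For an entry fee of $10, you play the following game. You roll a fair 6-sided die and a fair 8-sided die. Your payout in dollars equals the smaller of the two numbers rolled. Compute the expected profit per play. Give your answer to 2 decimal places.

Distribution of the smaller of the two numbers rolled: 1 w.p. 13/48, 2 w.p. 11/48, 3 w.p. 3/16, 4 w.p. 7/48, 5 w.p. 5/48, 6 w.p. 1/16
E[payout] = (13/48)·1 + (11/48)·2 + (3/16)·3 + (7/48)·4 + (5/48)·5 + (1/16)·6 = 133/48
Expected profit = 133/48 − 10 = -347/48 ≈ -$7.23

-$7.23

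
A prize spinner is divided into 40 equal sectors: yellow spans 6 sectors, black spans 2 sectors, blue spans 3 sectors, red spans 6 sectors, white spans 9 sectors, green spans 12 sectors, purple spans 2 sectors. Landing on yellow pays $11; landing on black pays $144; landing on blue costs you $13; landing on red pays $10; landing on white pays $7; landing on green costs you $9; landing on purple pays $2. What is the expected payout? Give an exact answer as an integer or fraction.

167/20 dollars

E[payout] = (6/40)·11 + (2/40)·144 + (3/40)·(-13) + (6/40)·10 + (9/40)·7 + (12/40)·(-9) + (2/40)·2 = 167/20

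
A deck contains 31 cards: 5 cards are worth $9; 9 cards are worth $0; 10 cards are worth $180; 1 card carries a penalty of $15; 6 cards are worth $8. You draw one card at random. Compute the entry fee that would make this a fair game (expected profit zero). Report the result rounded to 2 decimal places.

$60.58

E[payout] = (5/31)·9 + (9/31)·0 + (10/31)·180 + (1/31)·(-15) + (6/31)·8 = 1878/31
Fair fee = E[payout] = 1878/31 ≈ $60.58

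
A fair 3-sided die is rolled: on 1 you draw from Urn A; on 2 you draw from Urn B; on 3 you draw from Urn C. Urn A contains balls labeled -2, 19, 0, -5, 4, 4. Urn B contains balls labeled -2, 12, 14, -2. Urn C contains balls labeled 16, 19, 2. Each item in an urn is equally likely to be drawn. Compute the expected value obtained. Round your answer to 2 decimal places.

E[X | Urn A] = (-2 + 19 + 0 − 5 + 4 + 4)/6 = 10/3
E[X | Urn B] = (-2 + 12 + 14 − 2)/4 = 11/2
E[X | Urn C] = (16 + 19 + 2)/3 = 37/3
E[X] = (1/3)·10/3 + (1/3)·11/2 + (1/3)·37/3 = 127/18 ≈ 7.06

7.06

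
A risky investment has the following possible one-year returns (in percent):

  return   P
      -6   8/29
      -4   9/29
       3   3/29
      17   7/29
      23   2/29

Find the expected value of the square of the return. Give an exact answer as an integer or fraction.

E[X²] = (8/29)·36 + (9/29)·16 + (3/29)·9 + (7/29)·289 + (2/29)·529
     = 3540/29

3540/29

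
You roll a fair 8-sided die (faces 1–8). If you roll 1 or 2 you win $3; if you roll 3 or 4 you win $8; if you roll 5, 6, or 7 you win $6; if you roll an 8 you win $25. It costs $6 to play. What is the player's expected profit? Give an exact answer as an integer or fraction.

17/8 dollars

E[payout] = (1/4)·3 + (3/8)·6 + (1/4)·8 + (1/8)·25 = 65/8
Expected profit = 65/8 − 6 = 17/8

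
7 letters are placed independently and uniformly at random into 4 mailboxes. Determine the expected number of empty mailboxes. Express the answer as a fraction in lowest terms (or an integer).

Let Xⱼ=1 if mailbox j is empty. P(Xⱼ=1) = ((4-1)/4)^7 = 2187/16384.
By linearity, E[#empty] = 4·2187/16384 = 2187/4096.

2187/4096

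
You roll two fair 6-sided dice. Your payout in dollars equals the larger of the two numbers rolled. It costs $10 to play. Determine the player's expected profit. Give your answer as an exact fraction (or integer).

-199/36 dollars

Distribution of the larger of the two numbers rolled: 1 w.p. 1/36, 2 w.p. 1/12, 3 w.p. 5/36, 4 w.p. 7/36, 5 w.p. 1/4, 6 w.p. 11/36
E[payout] = (1/36)·1 + (1/12)·2 + (5/36)·3 + (7/36)·4 + (1/4)·5 + (11/36)·6 = 161/36
Expected profit = 161/36 − 10 = -199/36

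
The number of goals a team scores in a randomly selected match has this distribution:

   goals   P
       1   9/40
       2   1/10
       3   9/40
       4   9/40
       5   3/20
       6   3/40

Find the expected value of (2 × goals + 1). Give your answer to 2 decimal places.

E[2x+1] = (9/40)·3 + (1/10)·5 + (9/40)·7 + (9/40)·9 + (3/20)·11 + (3/40)·13
     = 37/5 ≈ 7.40

7.40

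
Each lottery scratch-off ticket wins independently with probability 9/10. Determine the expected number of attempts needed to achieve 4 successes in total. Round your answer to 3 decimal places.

By linearity (sum of 4 independent geometric waits), E[trials] = 4/p = 4/(9/10) = 40/9.
≈ 4.444

4.444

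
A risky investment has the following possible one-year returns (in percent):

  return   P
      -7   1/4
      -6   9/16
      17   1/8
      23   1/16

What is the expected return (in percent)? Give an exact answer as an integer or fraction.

E[X] = (1/4)·(-7) + (9/16)·(-6) + (1/8)·17 + (1/16)·23
     = -25/16

-25/16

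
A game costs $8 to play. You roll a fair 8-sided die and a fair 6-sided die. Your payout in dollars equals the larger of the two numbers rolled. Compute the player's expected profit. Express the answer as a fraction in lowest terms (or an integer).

Distribution of the larger of the two numbers rolled: 1 w.p. 1/48, 2 w.p. 1/16, 3 w.p. 5/48, 4 w.p. 7/48, 5 w.p. 3/16, 6 w.p. 11/48, …
E[payout] = (1/48)·1 + (1/16)·2 + (5/48)·3 + (7/48)·4 + (3/16)·5 + (11/48)·6 + (1/8)·7 + (1/8)·8 = 251/48
Expected profit = 251/48 − 8 = -133/48

-133/48 dollars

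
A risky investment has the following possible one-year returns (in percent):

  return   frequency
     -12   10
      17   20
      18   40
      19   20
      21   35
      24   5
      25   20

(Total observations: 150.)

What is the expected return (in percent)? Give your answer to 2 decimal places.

Total = 150, so P(return=-12) = 10/150, etc.
E[X] = (1/15)·(-12) + (2/15)·17 + (4/15)·18 + (2/15)·19 + (7/30)·21 + (1/30)·24 + (2/15)·25
     = 107/6 ≈ 17.83

17.83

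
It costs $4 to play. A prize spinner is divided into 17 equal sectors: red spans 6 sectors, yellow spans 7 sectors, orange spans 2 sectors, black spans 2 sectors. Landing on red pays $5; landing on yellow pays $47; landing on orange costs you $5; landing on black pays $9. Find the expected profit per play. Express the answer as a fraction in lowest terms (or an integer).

299/17 dollars

E[payout] = (6/17)·5 + (7/17)·47 + (2/17)·(-5) + (2/17)·9 = 367/17
Expected profit = 367/17 − 4 = 299/17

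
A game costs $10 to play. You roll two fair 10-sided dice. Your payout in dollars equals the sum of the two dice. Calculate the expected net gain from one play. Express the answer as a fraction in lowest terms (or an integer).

Distribution of the sum of the two dice: 2 w.p. 1/100, 3 w.p. 1/50, 4 w.p. 3/100, 5 w.p. 1/25, 6 w.p. 1/20, 7 w.p. 3/50, …
E[payout] = (1/100)·2 + (1/50)·3 + (3/100)·4 + (1/25)·5 + (1/20)·6 + (3/50)·7 + (7/100)·8 + (2/25)·9 + (9/100)·10 + (1/10)·11 + (9/100)·12 + (2/25)·13 + (7/100)·14 + (3/50)·15 + (1/20)·16 + (1/25)·17 + (3/100)·18 + (1/50)·19 + (1/100)·20 = 11
Expected profit = 11 − 10 = 1

$1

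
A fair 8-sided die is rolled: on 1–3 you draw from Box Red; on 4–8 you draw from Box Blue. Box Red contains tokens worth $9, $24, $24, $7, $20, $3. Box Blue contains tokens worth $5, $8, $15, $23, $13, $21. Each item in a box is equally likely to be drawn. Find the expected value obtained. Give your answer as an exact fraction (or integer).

E[X | Box Red] = (9 + 24 + 24 + 7 + 20 + 3)/6 = 29/2
E[X | Box Blue] = (5 + 8 + 15 + 23 + 13 + 21)/6 = 85/6
E[X] = (3/8)·29/2 + (5/8)·85/6 = 343/24

343/24 dollars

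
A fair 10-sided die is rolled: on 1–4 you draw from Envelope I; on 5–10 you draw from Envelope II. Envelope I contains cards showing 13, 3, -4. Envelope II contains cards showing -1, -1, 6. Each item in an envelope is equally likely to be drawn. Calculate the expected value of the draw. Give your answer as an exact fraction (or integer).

E[X | Envelope I] = (13 + 3 − 4)/3 = 4
E[X | Envelope II] = (-1 − 1 + 6)/3 = 4/3
E[X] = (2/5)·4 + (3/5)·4/3 = 12/5

12/5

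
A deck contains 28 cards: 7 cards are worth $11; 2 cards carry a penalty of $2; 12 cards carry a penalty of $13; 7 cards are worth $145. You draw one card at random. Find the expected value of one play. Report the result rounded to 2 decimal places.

E[payout] = (7/28)·11 + (2/28)·(-2) + (12/28)·(-13) + (7/28)·145 = 233/7
≈ $33.29

$33.29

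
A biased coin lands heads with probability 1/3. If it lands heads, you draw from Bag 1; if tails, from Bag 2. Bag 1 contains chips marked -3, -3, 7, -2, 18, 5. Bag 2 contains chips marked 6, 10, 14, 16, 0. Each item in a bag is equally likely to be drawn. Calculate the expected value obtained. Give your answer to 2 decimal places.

E[X | Bag 1] = (-3 − 3 + 7 − 2 + 18 + 5)/6 = 11/3
E[X | Bag 2] = (6 + 10 + 14 + 16 + 0)/5 = 46/5
E[X] = (1/3)·11/3 + (2/3)·46/5 = 331/45 ≈ 7.36

7.36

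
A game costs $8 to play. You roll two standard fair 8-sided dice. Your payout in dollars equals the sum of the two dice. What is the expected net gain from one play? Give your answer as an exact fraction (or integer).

Distribution of the sum of the two dice: 2 w.p. 1/64, 3 w.p. 1/32, 4 w.p. 3/64, 5 w.p. 1/16, 6 w.p. 5/64, 7 w.p. 3/32, …
E[payout] = (1/64)·2 + (1/32)·3 + (3/64)·4 + (1/16)·5 + (5/64)·6 + (3/32)·7 + (7/64)·8 + (1/8)·9 + (7/64)·10 + (3/32)·11 + (5/64)·12 + (1/16)·13 + (3/64)·14 + (1/32)·15 + (1/64)·16 = 9
Expected profit = 9 − 8 = 1

$1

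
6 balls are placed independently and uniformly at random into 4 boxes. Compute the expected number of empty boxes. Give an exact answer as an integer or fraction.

729/1024

Let Xⱼ=1 if box j is empty. P(Xⱼ=1) = ((4-1)/4)^6 = 729/4096.
By linearity, E[#empty] = 4·729/4096 = 729/1024.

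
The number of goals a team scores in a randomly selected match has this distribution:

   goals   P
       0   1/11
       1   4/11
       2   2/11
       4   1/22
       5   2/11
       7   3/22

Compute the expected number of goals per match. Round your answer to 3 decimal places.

2.773

E[X] = (1/11)·0 + (4/11)·1 + (2/11)·2 + (1/22)·4 + (2/11)·5 + (3/22)·7
     = 61/22 ≈ 2.773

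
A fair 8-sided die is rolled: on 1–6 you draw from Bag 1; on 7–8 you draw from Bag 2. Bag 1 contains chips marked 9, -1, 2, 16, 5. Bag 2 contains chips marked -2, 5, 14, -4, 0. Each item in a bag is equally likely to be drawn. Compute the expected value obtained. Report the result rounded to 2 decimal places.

E[X | Bag 1] = (9 − 1 + 2 + 16 + 5)/5 = 31/5
E[X | Bag 2] = (-2 + 5 + 14 − 4 + 0)/5 = 13/5
E[X] = (3/4)·31/5 + (1/4)·13/5 = 53/10 ≈ 5.30

5.30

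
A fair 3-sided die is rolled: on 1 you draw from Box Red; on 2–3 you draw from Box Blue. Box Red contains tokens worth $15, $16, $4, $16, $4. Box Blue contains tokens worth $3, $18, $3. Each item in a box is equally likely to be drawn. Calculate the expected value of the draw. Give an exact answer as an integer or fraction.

$9

E[X | Box Red] = (15 + 16 + 4 + 16 + 4)/5 = 11
E[X | Box Blue] = (3 + 18 + 3)/3 = 8
E[X] = (1/3)·11 + (2/3)·8 = 9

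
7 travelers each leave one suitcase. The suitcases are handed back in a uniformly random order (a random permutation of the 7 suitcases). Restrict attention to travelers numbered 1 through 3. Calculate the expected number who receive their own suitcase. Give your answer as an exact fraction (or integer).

Let Xᵢ = 1 if person i gets their own suitcase. For each i, P(Xᵢ=1) = 1/7.
By linearity of expectation, E[X₁+…+X_3] = 3·(1/7) = 3/7.

3/7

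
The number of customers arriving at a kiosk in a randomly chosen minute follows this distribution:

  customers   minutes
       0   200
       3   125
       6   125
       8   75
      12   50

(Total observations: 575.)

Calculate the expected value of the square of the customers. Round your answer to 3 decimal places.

30.652

Total = 575, so P(customers=0) = 200/575, etc.
E[X²] = (8/23)·0 + (5/23)·9 + (5/23)·36 + (3/23)·64 + (2/23)·144
     = 705/23 ≈ 30.652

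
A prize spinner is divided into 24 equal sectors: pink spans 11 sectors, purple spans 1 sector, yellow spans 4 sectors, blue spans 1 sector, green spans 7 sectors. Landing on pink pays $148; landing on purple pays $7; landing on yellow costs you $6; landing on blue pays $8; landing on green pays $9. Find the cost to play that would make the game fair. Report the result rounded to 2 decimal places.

$70.08

E[payout] = (11/24)·148 + (1/24)·7 + (4/24)·(-6) + (1/24)·8 + (7/24)·9 = 841/12
Fair fee = E[payout] = 841/12 ≈ $70.08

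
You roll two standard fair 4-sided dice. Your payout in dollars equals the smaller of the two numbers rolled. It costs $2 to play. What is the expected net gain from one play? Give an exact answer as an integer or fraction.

Distribution of the smaller of the two numbers rolled: 1 w.p. 7/16, 2 w.p. 5/16, 3 w.p. 3/16, 4 w.p. 1/16
E[payout] = (7/16)·1 + (5/16)·2 + (3/16)·3 + (1/16)·4 = 15/8
Expected profit = 15/8 − 2 = -1/8

-1/8 dollars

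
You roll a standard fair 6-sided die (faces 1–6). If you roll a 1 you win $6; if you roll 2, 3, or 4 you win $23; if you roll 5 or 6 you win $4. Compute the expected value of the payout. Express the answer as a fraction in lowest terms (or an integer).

E[payout] = (1/3)·4 + (1/6)·6 + (1/2)·23 = 83/6

83/6 dollars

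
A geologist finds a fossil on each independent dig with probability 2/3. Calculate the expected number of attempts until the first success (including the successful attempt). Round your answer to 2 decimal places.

1.50

For a geometric distribution, E[trials] = 1/p = 1/(2/3) = 3/2.
≈ 1.50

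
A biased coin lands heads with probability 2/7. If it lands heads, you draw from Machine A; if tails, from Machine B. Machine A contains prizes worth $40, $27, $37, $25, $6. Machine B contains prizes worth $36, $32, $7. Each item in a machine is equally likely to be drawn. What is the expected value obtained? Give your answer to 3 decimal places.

E[X | Machine A] = (40 + 27 + 37 + 25 + 6)/5 = 27
E[X | Machine B] = (36 + 32 + 7)/3 = 25
E[X] = (2/7)·27 + (5/7)·25 = 179/7 ≈ 25.571

$25.571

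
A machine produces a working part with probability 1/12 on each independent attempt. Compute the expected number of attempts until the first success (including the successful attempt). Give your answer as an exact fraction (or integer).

For a geometric distribution, E[trials] = 1/p = 1/(1/12) = 12.

12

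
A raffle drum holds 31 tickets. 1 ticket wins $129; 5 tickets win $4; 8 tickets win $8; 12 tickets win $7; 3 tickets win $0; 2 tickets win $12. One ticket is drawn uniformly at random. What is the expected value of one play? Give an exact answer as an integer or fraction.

321/31 dollars

E[payout] = (1/31)·129 + (5/31)·4 + (8/31)·8 + (12/31)·7 + (3/31)·0 + (2/31)·12 = 321/31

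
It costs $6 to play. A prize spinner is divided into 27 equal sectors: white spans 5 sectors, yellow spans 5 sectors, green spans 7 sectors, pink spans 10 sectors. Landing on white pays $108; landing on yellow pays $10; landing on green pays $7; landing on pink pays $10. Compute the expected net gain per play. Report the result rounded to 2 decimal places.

E[payout] = (5/27)·108 + (5/27)·10 + (7/27)·7 + (10/27)·10 = 739/27
Expected profit = 739/27 − 6 = 577/27 ≈ $21.37

$21.37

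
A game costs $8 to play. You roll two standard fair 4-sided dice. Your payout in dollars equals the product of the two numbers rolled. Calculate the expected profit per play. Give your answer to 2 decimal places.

Distribution of the product of the two numbers rolled: 1 w.p. 1/16, 2 w.p. 1/8, 3 w.p. 1/8, 4 w.p. 3/16, 6 w.p. 1/8, 8 w.p. 1/8, …
E[payout] = (1/16)·1 + (1/8)·2 + (1/8)·3 + (3/16)·4 + (1/8)·6 + (1/8)·8 + (1/16)·9 + (1/8)·12 + (1/16)·16 = 25/4
Expected profit = 25/4 − 8 = -7/4 ≈ -$1.75

-$1.75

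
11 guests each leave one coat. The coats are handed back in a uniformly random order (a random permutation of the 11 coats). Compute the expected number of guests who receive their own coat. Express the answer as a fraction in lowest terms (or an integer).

1

Let Xᵢ = 1 if person i gets their own coat. For each i, P(Xᵢ=1) = 1/11.
By linearity of expectation, E[X₁+…+X_11] = 11·(1/11) = 1.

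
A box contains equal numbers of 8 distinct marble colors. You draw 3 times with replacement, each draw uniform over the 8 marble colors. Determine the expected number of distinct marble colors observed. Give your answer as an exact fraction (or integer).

Let Xⱼ=1 if type j appears at least once. P(Xⱼ=1) = 1 − ((8−1)/8)^3 = 169/512.
E[#distinct] = 8·169/512 = 169/64.

169/64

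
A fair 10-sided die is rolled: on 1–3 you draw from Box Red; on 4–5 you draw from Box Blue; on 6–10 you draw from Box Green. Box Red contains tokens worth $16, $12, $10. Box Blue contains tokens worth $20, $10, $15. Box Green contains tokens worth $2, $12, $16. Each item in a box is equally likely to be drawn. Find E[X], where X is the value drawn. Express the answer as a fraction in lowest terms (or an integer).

E[X | Box Red] = (16 + 12 + 10)/3 = 38/3
E[X | Box Blue] = (20 + 10 + 15)/3 = 15
E[X | Box Green] = (2 + 12 + 16)/3 = 10
E[X] = (3/10)·38/3 + (1/5)·15 + (1/2)·10 = 59/5

59/5 dollars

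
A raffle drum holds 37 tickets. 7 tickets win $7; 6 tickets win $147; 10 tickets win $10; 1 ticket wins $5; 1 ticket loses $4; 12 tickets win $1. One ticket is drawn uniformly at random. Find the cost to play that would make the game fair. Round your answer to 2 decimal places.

E[payout] = (7/37)·7 + (6/37)·147 + (10/37)·10 + (1/37)·5 + (1/37)·(-4) + (12/37)·1 = 1044/37
Fair fee = E[payout] = 1044/37 ≈ $28.22

$28.22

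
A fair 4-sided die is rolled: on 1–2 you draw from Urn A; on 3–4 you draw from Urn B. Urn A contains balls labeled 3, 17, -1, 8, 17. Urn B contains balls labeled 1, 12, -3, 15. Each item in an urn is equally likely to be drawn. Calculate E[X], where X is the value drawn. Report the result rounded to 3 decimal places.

7.525

E[X | Urn A] = (3 + 17 − 1 + 8 + 17)/5 = 44/5
E[X | Urn B] = (1 + 12 − 3 + 15)/4 = 25/4
E[X] = (1/2)·44/5 + (1/2)·25/4 = 301/40 ≈ 7.525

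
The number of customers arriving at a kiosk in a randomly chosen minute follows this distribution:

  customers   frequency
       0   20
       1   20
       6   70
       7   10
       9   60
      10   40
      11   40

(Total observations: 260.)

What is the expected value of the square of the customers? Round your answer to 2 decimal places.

64.35

Total = 260, so P(customers=0) = 20/260, etc.
E[X²] = (1/13)·0 + (1/13)·1 + (7/26)·36 + (1/26)·49 + (3/13)·81 + (2/13)·100 + (2/13)·121
     = 1673/26 ≈ 64.35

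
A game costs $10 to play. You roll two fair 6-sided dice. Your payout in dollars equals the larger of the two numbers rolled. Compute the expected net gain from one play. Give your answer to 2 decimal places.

-$5.53

Distribution of the larger of the two numbers rolled: 1 w.p. 1/36, 2 w.p. 1/12, 3 w.p. 5/36, 4 w.p. 7/36, 5 w.p. 1/4, 6 w.p. 11/36
E[payout] = (1/36)·1 + (1/12)·2 + (5/36)·3 + (7/36)·4 + (1/4)·5 + (11/36)·6 = 161/36
Expected profit = 161/36 − 10 = -199/36 ≈ -$5.53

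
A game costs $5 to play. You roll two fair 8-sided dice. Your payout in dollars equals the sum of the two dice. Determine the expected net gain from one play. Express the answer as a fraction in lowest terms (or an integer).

$4

Distribution of the sum of the two dice: 2 w.p. 1/64, 3 w.p. 1/32, 4 w.p. 3/64, 5 w.p. 1/16, 6 w.p. 5/64, 7 w.p. 3/32, …
E[payout] = (1/64)·2 + (1/32)·3 + (3/64)·4 + (1/16)·5 + (5/64)·6 + (3/32)·7 + (7/64)·8 + (1/8)·9 + (7/64)·10 + (3/32)·11 + (5/64)·12 + (1/16)·13 + (3/64)·14 + (1/32)·15 + (1/64)·16 = 9
Expected profit = 9 − 5 = 4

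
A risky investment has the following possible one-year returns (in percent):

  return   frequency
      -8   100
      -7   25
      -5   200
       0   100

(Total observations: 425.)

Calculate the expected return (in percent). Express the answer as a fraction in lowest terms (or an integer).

Total = 425, so P(return=-8) = 100/425, etc.
E[X] = (4/17)·(-8) + (1/17)·(-7) + (8/17)·(-5) + (4/17)·0
     = -79/17

-79/17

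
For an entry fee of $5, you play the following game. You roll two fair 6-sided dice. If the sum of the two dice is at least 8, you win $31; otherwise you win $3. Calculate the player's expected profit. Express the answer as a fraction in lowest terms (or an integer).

E[payout] = (7/12)·3 + (5/12)·31 = 44/3
Expected profit = 44/3 − 5 = 29/3

29/3 dollars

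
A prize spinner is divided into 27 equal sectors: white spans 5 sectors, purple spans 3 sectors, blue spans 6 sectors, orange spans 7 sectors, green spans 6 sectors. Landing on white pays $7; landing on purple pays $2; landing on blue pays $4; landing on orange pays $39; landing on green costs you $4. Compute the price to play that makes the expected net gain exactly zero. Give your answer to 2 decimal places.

E[payout] = (5/27)·7 + (3/27)·2 + (6/27)·4 + (7/27)·39 + (6/27)·(-4) = 314/27
Fair fee = E[payout] = 314/27 ≈ $11.63

$11.63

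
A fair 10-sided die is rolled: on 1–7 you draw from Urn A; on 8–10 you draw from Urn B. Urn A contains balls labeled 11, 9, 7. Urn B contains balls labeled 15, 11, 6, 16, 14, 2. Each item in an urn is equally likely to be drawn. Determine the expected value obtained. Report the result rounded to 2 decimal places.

E[X | Urn A] = (11 + 9 + 7)/3 = 9
E[X | Urn B] = (15 + 11 + 6 + 16 + 14 + 2)/6 = 32/3
E[X] = (7/10)·9 + (3/10)·32/3 = 19/2 ≈ 9.50

9.50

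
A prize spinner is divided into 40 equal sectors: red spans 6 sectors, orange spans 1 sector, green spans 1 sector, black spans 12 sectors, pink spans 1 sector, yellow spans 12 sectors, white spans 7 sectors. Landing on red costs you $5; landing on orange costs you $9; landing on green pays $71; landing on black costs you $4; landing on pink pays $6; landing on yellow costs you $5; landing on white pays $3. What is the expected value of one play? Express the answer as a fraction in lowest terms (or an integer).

-49/40 dollars

E[payout] = (6/40)·(-5) + (1/40)·(-9) + (1/40)·71 + (12/40)·(-4) + (1/40)·6 + (12/40)·(-5) + (7/40)·3 = -49/40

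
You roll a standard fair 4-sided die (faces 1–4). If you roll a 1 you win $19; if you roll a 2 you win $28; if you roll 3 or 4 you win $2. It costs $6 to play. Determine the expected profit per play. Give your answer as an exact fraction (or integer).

27/4 dollars

E[payout] = (1/2)·2 + (1/4)·19 + (1/4)·28 = 51/4
Expected profit = 51/4 − 6 = 27/4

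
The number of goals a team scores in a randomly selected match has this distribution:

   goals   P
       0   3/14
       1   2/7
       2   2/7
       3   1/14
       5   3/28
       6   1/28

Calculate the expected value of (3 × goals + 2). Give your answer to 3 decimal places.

E[3x+2] = (3/14)·2 + (2/7)·5 + (2/7)·8 + (1/14)·11 + (3/28)·17 + (1/28)·20
     = 209/28 ≈ 7.464

7.464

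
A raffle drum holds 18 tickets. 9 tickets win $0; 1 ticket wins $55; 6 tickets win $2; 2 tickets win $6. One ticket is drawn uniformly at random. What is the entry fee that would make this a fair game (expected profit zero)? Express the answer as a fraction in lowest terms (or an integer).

E[payout] = (9/18)·0 + (1/18)·55 + (6/18)·2 + (2/18)·6 = 79/18
Fair fee = E[payout] = 79/18

79/18 dollars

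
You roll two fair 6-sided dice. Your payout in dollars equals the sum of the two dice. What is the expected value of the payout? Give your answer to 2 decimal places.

$7.00

Distribution of the sum of the two dice: 2 w.p. 1/36, 3 w.p. 1/18, 4 w.p. 1/12, 5 w.p. 1/9, 6 w.p. 5/36, 7 w.p. 1/6, …
E[payout] = (1/36)·2 + (1/18)·3 + (1/12)·4 + (1/9)·5 + (5/36)·6 + (1/6)·7 + (5/36)·8 + (1/9)·9 + (1/12)·10 + (1/18)·11 + (1/36)·12 = 7
≈ $7.00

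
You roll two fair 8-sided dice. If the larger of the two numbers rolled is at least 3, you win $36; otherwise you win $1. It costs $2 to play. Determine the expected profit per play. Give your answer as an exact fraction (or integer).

509/16 dollars

E[payout] = (1/16)·1 + (15/16)·36 = 541/16
Expected profit = 541/16 − 2 = 509/16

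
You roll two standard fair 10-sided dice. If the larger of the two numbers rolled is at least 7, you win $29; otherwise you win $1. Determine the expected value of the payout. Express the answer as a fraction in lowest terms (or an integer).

473/25 dollars

E[payout] = (9/25)·1 + (16/25)·29 = 473/25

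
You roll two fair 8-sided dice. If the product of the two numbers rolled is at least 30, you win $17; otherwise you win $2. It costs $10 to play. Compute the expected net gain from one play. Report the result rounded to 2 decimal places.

E[payout] = (47/64)·2 + (17/64)·17 = 383/64
Expected profit = 383/64 − 10 = -257/64 ≈ -$4.02

-$4.02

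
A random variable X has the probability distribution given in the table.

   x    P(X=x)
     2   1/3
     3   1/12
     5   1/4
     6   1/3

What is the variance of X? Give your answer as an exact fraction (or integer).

E[X] = (1/3)·2 + (1/12)·3 + (1/4)·5 + (1/3)·6 = 25/6
E[X²] = (1/3)·4 + (1/12)·9 + (1/4)·25 + (1/3)·36 = 61/3
Var(X) = 61/3 − (25/6)² = 107/36

107/36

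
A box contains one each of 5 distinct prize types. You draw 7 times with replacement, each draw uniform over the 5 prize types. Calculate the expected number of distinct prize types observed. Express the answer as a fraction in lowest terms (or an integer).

61741/15625

Let Xⱼ=1 if type j appears at least once. P(Xⱼ=1) = 1 − ((5−1)/5)^7 = 61741/78125.
E[#distinct] = 5·61741/78125 = 61741/15625.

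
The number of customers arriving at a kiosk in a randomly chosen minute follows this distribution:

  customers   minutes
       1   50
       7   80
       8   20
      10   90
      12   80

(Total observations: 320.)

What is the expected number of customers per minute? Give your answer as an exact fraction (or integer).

Total = 320, so P(customers=1) = 50/320, etc.
E[X] = (5/32)·1 + (1/4)·7 + (1/16)·8 + (9/32)·10 + (1/4)·12
     = 263/32

263/32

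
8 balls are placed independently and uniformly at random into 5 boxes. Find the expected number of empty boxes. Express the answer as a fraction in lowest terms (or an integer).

65536/78125

Let Xⱼ=1 if box j is empty. P(Xⱼ=1) = ((5-1)/5)^8 = 65536/390625.
By linearity, E[#empty] = 5·65536/390625 = 65536/78125.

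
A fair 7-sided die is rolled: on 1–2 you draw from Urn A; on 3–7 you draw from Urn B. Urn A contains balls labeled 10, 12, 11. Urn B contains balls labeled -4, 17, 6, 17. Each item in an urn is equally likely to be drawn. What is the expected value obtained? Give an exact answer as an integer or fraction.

E[X | Urn A] = (10 + 12 + 11)/3 = 11
E[X | Urn B] = (-4 + 17 + 6 + 17)/4 = 9
E[X] = (2/7)·11 + (5/7)·9 = 67/7

67/7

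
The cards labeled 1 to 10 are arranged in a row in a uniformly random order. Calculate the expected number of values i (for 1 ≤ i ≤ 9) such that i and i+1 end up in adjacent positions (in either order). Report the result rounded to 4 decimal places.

For each i ∈ {1,…,9}, let Xᵢ = 1 if i and i+1 are adjacent. P(Xᵢ=1) = 2·(10−1)!/10! = 2/10.
By linearity, E[ΣXᵢ] = (9)·(2/10) = 9/5.
≈ 1.8000

1.8000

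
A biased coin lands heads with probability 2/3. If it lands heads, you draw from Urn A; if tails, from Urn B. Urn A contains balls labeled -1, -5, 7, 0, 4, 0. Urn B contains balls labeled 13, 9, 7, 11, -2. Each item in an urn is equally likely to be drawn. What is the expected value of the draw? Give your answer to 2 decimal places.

E[X | Urn A] = (-1 − 5 + 7 + 0 + 4 + 0)/6 = 5/6
E[X | Urn B] = (13 + 9 + 7 + 11 − 2)/5 = 38/5
E[X] = (2/3)·5/6 + (1/3)·38/5 = 139/45 ≈ 3.09

3.09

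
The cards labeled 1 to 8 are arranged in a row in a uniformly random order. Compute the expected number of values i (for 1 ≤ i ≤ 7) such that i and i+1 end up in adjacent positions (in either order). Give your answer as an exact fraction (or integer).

7/4

For each i ∈ {1,…,7}, let Xᵢ = 1 if i and i+1 are adjacent. P(Xᵢ=1) = 2·(8−1)!/8! = 2/8.
By linearity, E[ΣXᵢ] = (7)·(2/8) = 7/4.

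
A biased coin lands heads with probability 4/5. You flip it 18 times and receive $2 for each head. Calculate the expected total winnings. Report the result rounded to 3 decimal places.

E[#heads] = 18·4/5 = 72/5 (linearity over flips).
E[winnings] = 2·72/5 = 144/5.
≈ 28.800

$28.800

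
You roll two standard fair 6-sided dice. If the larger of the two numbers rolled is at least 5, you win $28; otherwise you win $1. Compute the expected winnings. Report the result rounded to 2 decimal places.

$16.00

E[payout] = (4/9)·1 + (5/9)·28 = 16
≈ $16.00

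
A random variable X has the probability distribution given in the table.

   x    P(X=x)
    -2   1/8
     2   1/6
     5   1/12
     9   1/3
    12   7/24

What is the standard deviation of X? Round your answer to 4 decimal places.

E[X] = 7, E[X²] = 289/4
Var(X) = E[X²] − (E[X])² = 289/4 − 49 = 93/4
SD(X) = √(93/4) ≈ 4.8218

4.8218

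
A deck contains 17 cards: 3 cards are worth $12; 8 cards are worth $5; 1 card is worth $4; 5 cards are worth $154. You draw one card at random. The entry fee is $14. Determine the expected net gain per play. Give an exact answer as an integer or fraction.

$36

E[payout] = (3/17)·12 + (8/17)·5 + (1/17)·4 + (5/17)·154 = 50
Expected profit = 50 − 14 = 36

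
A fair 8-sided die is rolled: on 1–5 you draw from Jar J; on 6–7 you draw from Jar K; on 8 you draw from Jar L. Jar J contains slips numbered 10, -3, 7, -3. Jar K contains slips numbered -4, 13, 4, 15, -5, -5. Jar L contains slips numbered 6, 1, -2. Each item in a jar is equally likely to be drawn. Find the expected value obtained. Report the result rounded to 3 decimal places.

2.677

E[X | Jar J] = (10 − 3 + 7 − 3)/4 = 11/4
E[X | Jar K] = (-4 + 13 + 4 + 15 − 5 − 5)/6 = 3
E[X | Jar L] = (6 + 1 − 2)/3 = 5/3
E[X] = (5/8)·11/4 + (1/4)·3 + (1/8)·5/3 = 257/96 ≈ 2.677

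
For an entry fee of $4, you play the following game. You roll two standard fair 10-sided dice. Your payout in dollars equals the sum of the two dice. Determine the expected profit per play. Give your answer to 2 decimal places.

$7.00

Distribution of the sum of the two dice: 2 w.p. 1/100, 3 w.p. 1/50, 4 w.p. 3/100, 5 w.p. 1/25, 6 w.p. 1/20, 7 w.p. 3/50, …
E[payout] = (1/100)·2 + (1/50)·3 + (3/100)·4 + (1/25)·5 + (1/20)·6 + (3/50)·7 + (7/100)·8 + (2/25)·9 + (9/100)·10 + (1/10)·11 + (9/100)·12 + (2/25)·13 + (7/100)·14 + (3/50)·15 + (1/20)·16 + (1/25)·17 + (3/100)·18 + (1/50)·19 + (1/100)·20 = 11
Expected profit = 11 − 4 = 7 ≈ $7.00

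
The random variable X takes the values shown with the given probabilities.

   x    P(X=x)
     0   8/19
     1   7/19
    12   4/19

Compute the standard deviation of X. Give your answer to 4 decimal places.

4.7228

E[X] = 55/19, E[X²] = 583/19
Var(X) = E[X²] − (E[X])² = 583/19 − 3025/361 = 8052/361
SD(X) = √(8052/361) ≈ 4.7228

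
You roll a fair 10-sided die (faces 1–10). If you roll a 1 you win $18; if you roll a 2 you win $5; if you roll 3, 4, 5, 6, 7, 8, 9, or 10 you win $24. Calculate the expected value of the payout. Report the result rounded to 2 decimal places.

$21.50

E[payout] = (1/10)·5 + (1/10)·18 + (4/5)·24 = 43/2
≈ $21.50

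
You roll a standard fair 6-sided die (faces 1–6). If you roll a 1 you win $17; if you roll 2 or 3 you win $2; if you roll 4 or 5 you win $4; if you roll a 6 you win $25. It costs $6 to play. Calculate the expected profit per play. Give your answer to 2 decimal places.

E[payout] = (1/3)·2 + (1/3)·4 + (1/6)·17 + (1/6)·25 = 9
Expected profit = 9 − 6 = 3 ≈ $3.00

$3.00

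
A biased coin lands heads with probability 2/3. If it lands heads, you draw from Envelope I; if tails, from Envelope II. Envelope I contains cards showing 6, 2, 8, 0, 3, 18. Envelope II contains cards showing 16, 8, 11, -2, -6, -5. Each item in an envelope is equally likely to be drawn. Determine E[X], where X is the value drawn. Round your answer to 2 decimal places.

E[X | Envelope I] = (6 + 2 + 8 + 0 + 3 + 18)/6 = 37/6
E[X | Envelope II] = (16 + 8 + 11 − 2 − 6 − 5)/6 = 11/3
E[X] = (2/3)·37/6 + (1/3)·11/3 = 16/3 ≈ 5.33

5.33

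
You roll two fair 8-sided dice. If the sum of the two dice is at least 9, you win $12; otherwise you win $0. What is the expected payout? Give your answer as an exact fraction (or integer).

E[payout] = (7/16)·0 + (9/16)·12 = 27/4

27/4 dollars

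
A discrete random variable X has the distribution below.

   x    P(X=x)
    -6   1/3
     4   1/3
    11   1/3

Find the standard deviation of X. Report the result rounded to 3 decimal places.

6.976

E[X] = 3, E[X²] = 173/3
Var(X) = E[X²] − (E[X])² = 173/3 − 9 = 146/3
SD(X) = √(146/3) ≈ 6.976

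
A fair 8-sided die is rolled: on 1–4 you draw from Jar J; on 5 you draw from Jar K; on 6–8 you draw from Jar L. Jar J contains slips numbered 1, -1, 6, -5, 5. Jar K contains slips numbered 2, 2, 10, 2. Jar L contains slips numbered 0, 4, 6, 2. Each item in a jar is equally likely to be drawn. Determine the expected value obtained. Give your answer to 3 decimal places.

2.225

E[X | Jar J] = (1 − 1 + 6 − 5 + 5)/5 = 6/5
E[X | Jar K] = (2 + 2 + 10 + 2)/4 = 4
E[X | Jar L] = (0 + 4 + 6 + 2)/4 = 3
E[X] = (1/2)·6/5 + (1/8)·4 + (3/8)·3 = 89/40 ≈ 2.225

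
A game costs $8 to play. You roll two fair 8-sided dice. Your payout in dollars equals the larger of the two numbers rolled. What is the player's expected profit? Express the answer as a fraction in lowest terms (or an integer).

Distribution of the larger of the two numbers rolled: 1 w.p. 1/64, 2 w.p. 3/64, 3 w.p. 5/64, 4 w.p. 7/64, 5 w.p. 9/64, 6 w.p. 11/64, …
E[payout] = (1/64)·1 + (3/64)·2 + (5/64)·3 + (7/64)·4 + (9/64)·5 + (11/64)·6 + (13/64)·7 + (15/64)·8 = 93/16
Expected profit = 93/16 − 8 = -35/16

-35/16 dollars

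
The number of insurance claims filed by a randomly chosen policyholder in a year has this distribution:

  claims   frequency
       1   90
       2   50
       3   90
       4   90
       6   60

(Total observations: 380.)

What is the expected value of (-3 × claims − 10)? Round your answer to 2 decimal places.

-19.32

Total = 380, so P(claims=1) = 90/380, etc.
E[-3x-10] = (9/38)·(-13) + (5/38)·(-16) + (9/38)·(-19) + (9/38)·(-22) + (3/19)·(-28)
     = -367/19 ≈ -19.32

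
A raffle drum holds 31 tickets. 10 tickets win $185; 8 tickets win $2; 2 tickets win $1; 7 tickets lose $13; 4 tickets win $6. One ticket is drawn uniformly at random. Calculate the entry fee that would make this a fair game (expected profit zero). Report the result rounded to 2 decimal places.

E[payout] = (10/31)·185 + (8/31)·2 + (2/31)·1 + (7/31)·(-13) + (4/31)·6 = 1801/31
Fair fee = E[payout] = 1801/31 ≈ $58.10

$58.10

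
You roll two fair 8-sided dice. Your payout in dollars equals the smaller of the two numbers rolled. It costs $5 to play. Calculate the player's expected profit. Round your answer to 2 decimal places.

-$1.81

Distribution of the smaller of the two numbers rolled: 1 w.p. 15/64, 2 w.p. 13/64, 3 w.p. 11/64, 4 w.p. 9/64, 5 w.p. 7/64, 6 w.p. 5/64, …
E[payout] = (15/64)·1 + (13/64)·2 + (11/64)·3 + (9/64)·4 + (7/64)·5 + (5/64)·6 + (3/64)·7 + (1/64)·8 = 51/16
Expected profit = 51/16 − 5 = -29/16 ≈ -$1.81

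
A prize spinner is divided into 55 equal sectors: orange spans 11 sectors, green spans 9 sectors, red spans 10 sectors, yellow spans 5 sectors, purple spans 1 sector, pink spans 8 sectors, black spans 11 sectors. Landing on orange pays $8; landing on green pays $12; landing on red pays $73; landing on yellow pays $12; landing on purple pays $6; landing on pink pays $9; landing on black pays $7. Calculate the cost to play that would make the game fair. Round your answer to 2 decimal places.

E[payout] = (11/55)·8 + (9/55)·12 + (10/55)·73 + (5/55)·12 + (1/55)·6 + (8/55)·9 + (11/55)·7 = 1141/55
Fair fee = E[payout] = 1141/55 ≈ $20.75

$20.75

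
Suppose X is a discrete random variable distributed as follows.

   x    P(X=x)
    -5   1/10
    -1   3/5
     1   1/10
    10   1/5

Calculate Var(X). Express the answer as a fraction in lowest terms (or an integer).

E[X] = (1/10)·(-5) + (3/5)·(-1) + (1/10)·1 + (1/5)·10 = 1
E[X²] = (1/10)·25 + (3/5)·1 + (1/10)·1 + (1/5)·100 = 116/5
Var(X) = 116/5 − (1)² = 111/5

111/5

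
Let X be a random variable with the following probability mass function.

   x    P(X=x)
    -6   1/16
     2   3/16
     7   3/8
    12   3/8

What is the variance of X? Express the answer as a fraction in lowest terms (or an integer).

E[X] = (1/16)·(-6) + (3/16)·2 + (3/8)·7 + (3/8)·12 = 57/8
E[X²] = (1/16)·36 + (3/16)·4 + (3/8)·49 + (3/8)·144 = 603/8
Var(X) = 603/8 − (57/8)² = 1575/64

1575/64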